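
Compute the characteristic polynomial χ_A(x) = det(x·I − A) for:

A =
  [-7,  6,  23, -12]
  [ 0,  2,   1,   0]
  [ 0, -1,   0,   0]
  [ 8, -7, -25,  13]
x^4 - 8*x^3 + 18*x^2 - 16*x + 5

Expanding det(x·I − A) (e.g. by cofactor expansion or by noting that A is similar to its Jordan form J, which has the same characteristic polynomial as A) gives
  χ_A(x) = x^4 - 8*x^3 + 18*x^2 - 16*x + 5
which factors as (x - 5)*(x - 1)^3. The eigenvalues (with algebraic multiplicities) are λ = 1 with multiplicity 3, λ = 5 with multiplicity 1.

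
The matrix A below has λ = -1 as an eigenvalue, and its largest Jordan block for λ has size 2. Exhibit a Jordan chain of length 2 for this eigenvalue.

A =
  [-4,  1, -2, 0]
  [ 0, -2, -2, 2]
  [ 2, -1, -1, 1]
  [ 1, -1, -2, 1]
A Jordan chain for λ = -1 of length 2:
v_1 = (0, -4, -2, -4)ᵀ
v_2 = (0, 2, 1, 0)ᵀ

Let N = A − (-1)·I. We want v_2 with N^2 v_2 = 0 but N^1 v_2 ≠ 0; then v_{j-1} := N · v_j for j = 2, …, 2.

Pick v_2 = (0, 2, 1, 0)ᵀ.
Then v_1 = N · v_2 = (0, -4, -2, -4)ᵀ.

Sanity check: (A − (-1)·I) v_1 = (0, 0, 0, 0)ᵀ = 0. ✓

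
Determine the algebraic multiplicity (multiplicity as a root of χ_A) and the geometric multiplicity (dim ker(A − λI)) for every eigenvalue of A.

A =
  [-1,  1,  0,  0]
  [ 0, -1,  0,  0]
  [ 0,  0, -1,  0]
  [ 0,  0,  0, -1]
λ = -1: alg = 4, geom = 3

Step 1 — factor the characteristic polynomial to read off the algebraic multiplicities:
  χ_A(x) = (x + 1)^4

Step 2 — compute geometric multiplicities via the rank-nullity identity g(λ) = n − rank(A − λI):
  rank(A − (-1)·I) = 1, so dim ker(A − (-1)·I) = n − 1 = 3

Summary:
  λ = -1: algebraic multiplicity = 4, geometric multiplicity = 3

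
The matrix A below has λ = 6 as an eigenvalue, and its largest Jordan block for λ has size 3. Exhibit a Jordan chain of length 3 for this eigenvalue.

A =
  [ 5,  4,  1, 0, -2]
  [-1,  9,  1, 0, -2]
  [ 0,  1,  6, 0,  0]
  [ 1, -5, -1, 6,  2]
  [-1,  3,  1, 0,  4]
A Jordan chain for λ = 6 of length 3:
v_1 = (-1, 0, -1, 2, 0)ᵀ
v_2 = (-1, -1, 0, 1, -1)ᵀ
v_3 = (1, 0, 0, 0, 0)ᵀ

Let N = A − (6)·I. We want v_3 with N^3 v_3 = 0 but N^2 v_3 ≠ 0; then v_{j-1} := N · v_j for j = 3, …, 2.

Pick v_3 = (1, 0, 0, 0, 0)ᵀ.
Then v_2 = N · v_3 = (-1, -1, 0, 1, -1)ᵀ.
Then v_1 = N · v_2 = (-1, 0, -1, 2, 0)ᵀ.

Sanity check: (A − (6)·I) v_1 = (0, 0, 0, 0, 0)ᵀ = 0. ✓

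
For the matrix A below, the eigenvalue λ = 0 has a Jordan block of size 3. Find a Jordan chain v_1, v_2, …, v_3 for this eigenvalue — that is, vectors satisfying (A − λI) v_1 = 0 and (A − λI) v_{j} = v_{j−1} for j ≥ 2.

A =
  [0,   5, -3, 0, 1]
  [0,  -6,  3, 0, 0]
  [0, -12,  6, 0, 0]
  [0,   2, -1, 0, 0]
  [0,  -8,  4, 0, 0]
A Jordan chain for λ = 0 of length 3:
v_1 = (-2, 0, 0, 0, 0)ᵀ
v_2 = (5, -6, -12, 2, -8)ᵀ
v_3 = (0, 1, 0, 0, 0)ᵀ

Let N = A − (0)·I. We want v_3 with N^3 v_3 = 0 but N^2 v_3 ≠ 0; then v_{j-1} := N · v_j for j = 3, …, 2.

Pick v_3 = (0, 1, 0, 0, 0)ᵀ.
Then v_2 = N · v_3 = (5, -6, -12, 2, -8)ᵀ.
Then v_1 = N · v_2 = (-2, 0, 0, 0, 0)ᵀ.

Sanity check: (A − (0)·I) v_1 = (0, 0, 0, 0, 0)ᵀ = 0. ✓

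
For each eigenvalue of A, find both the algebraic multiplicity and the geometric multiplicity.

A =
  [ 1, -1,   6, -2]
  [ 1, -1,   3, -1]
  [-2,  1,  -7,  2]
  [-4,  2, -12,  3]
λ = -1: alg = 4, geom = 2

Step 1 — factor the characteristic polynomial to read off the algebraic multiplicities:
  χ_A(x) = (x + 1)^4

Step 2 — compute geometric multiplicities via the rank-nullity identity g(λ) = n − rank(A − λI):
  rank(A − (-1)·I) = 2, so dim ker(A − (-1)·I) = n − 2 = 2

Summary:
  λ = -1: algebraic multiplicity = 4, geometric multiplicity = 2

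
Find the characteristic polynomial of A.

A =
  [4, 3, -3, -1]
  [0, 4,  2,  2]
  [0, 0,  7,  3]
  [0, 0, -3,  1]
x^4 - 16*x^3 + 96*x^2 - 256*x + 256

Expanding det(x·I − A) (e.g. by cofactor expansion or by noting that A is similar to its Jordan form J, which has the same characteristic polynomial as A) gives
  χ_A(x) = x^4 - 16*x^3 + 96*x^2 - 256*x + 256
which factors as (x - 4)^4. The eigenvalues (with algebraic multiplicities) are λ = 4 with multiplicity 4.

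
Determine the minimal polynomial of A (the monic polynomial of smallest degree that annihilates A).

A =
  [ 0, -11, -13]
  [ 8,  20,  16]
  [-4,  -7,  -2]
x^3 - 18*x^2 + 108*x - 216

The characteristic polynomial is χ_A(x) = (x - 6)^3, so the eigenvalues are known. The minimal polynomial is
  m_A(x) = Π_λ (x − λ)^{k_λ}
where k_λ is the size of the *largest* Jordan block for λ (equivalently, the smallest k with (A − λI)^k v = 0 for every generalised eigenvector v of λ).

  λ = 6: largest Jordan block has size 3, contributing (x − 6)^3

So m_A(x) = (x - 6)^3 = x^3 - 18*x^2 + 108*x - 216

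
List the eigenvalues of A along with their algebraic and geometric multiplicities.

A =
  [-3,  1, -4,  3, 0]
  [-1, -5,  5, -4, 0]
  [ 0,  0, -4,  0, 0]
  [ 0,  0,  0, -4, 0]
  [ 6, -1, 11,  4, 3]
λ = -4: alg = 4, geom = 2; λ = 3: alg = 1, geom = 1

Step 1 — factor the characteristic polynomial to read off the algebraic multiplicities:
  χ_A(x) = (x - 3)*(x + 4)^4

Step 2 — compute geometric multiplicities via the rank-nullity identity g(λ) = n − rank(A − λI):
  rank(A − (-4)·I) = 3, so dim ker(A − (-4)·I) = n − 3 = 2
  rank(A − (3)·I) = 4, so dim ker(A − (3)·I) = n − 4 = 1

Summary:
  λ = -4: algebraic multiplicity = 4, geometric multiplicity = 2
  λ = 3: algebraic multiplicity = 1, geometric multiplicity = 1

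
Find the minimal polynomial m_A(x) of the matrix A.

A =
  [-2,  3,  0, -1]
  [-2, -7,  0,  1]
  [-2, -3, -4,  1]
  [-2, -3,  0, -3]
x^2 + 8*x + 16

The characteristic polynomial is χ_A(x) = (x + 4)^4, so the eigenvalues are known. The minimal polynomial is
  m_A(x) = Π_λ (x − λ)^{k_λ}
where k_λ is the size of the *largest* Jordan block for λ (equivalently, the smallest k with (A − λI)^k v = 0 for every generalised eigenvector v of λ).

  λ = -4: largest Jordan block has size 2, contributing (x + 4)^2

So m_A(x) = (x + 4)^2 = x^2 + 8*x + 16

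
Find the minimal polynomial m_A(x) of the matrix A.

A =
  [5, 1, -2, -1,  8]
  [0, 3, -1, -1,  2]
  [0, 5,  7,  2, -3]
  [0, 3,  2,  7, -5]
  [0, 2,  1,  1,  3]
x^3 - 15*x^2 + 75*x - 125

The characteristic polynomial is χ_A(x) = (x - 5)^5, so the eigenvalues are known. The minimal polynomial is
  m_A(x) = Π_λ (x − λ)^{k_λ}
where k_λ is the size of the *largest* Jordan block for λ (equivalently, the smallest k with (A − λI)^k v = 0 for every generalised eigenvector v of λ).

  λ = 5: largest Jordan block has size 3, contributing (x − 5)^3

So m_A(x) = (x - 5)^3 = x^3 - 15*x^2 + 75*x - 125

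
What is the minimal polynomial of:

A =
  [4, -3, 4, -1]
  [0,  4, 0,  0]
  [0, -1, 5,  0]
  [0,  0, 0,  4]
x^3 - 13*x^2 + 56*x - 80

The characteristic polynomial is χ_A(x) = (x - 5)*(x - 4)^3, so the eigenvalues are known. The minimal polynomial is
  m_A(x) = Π_λ (x − λ)^{k_λ}
where k_λ is the size of the *largest* Jordan block for λ (equivalently, the smallest k with (A − λI)^k v = 0 for every generalised eigenvector v of λ).

  λ = 4: largest Jordan block has size 2, contributing (x − 4)^2
  λ = 5: largest Jordan block has size 1, contributing (x − 5)

So m_A(x) = (x - 5)*(x - 4)^2 = x^3 - 13*x^2 + 56*x - 80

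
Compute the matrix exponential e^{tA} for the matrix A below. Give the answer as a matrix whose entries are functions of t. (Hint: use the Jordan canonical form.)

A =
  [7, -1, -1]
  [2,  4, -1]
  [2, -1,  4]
e^{tA} =
  [2*t*exp(5*t) + exp(5*t), -t*exp(5*t), -t*exp(5*t)]
  [2*t*exp(5*t), -t*exp(5*t) + exp(5*t), -t*exp(5*t)]
  [2*t*exp(5*t), -t*exp(5*t), -t*exp(5*t) + exp(5*t)]

Strategy: write A = P · J · P⁻¹ where J is a Jordan canonical form, so e^{tA} = P · e^{tJ} · P⁻¹, and e^{tJ} can be computed block-by-block.

A has Jordan form
J =
  [5, 1, 0]
  [0, 5, 0]
  [0, 0, 5]
(up to reordering of blocks).

Per-block formulas:
  For a 1×1 block at λ = 5: exp(t · [5]) = [e^(5t)].
  For a 2×2 Jordan block J_2(5): exp(t · J_2(5)) = e^(5t)·(I + t·N), where N is the 2×2 nilpotent shift.

After assembling e^{tJ} and conjugating by P, we get:

e^{tA} =
  [2*t*exp(5*t) + exp(5*t), -t*exp(5*t), -t*exp(5*t)]
  [2*t*exp(5*t), -t*exp(5*t) + exp(5*t), -t*exp(5*t)]
  [2*t*exp(5*t), -t*exp(5*t), -t*exp(5*t) + exp(5*t)]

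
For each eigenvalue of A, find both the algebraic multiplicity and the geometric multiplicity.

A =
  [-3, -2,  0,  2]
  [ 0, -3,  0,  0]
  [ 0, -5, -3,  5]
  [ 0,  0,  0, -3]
λ = -3: alg = 4, geom = 3

Step 1 — factor the characteristic polynomial to read off the algebraic multiplicities:
  χ_A(x) = (x + 3)^4

Step 2 — compute geometric multiplicities via the rank-nullity identity g(λ) = n − rank(A − λI):
  rank(A − (-3)·I) = 1, so dim ker(A − (-3)·I) = n − 1 = 3

Summary:
  λ = -3: algebraic multiplicity = 4, geometric multiplicity = 3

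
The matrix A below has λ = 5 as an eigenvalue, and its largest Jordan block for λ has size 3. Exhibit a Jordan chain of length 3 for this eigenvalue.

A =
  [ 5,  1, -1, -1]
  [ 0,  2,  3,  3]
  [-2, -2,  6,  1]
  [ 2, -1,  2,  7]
A Jordan chain for λ = 5 of length 3:
v_1 = (0, 0, 1, -1)ᵀ
v_2 = (1, -3, -2, -1)ᵀ
v_3 = (0, 1, 0, 0)ᵀ

Let N = A − (5)·I. We want v_3 with N^3 v_3 = 0 but N^2 v_3 ≠ 0; then v_{j-1} := N · v_j for j = 3, …, 2.

Pick v_3 = (0, 1, 0, 0)ᵀ.
Then v_2 = N · v_3 = (1, -3, -2, -1)ᵀ.
Then v_1 = N · v_2 = (0, 0, 1, -1)ᵀ.

Sanity check: (A − (5)·I) v_1 = (0, 0, 0, 0)ᵀ = 0. ✓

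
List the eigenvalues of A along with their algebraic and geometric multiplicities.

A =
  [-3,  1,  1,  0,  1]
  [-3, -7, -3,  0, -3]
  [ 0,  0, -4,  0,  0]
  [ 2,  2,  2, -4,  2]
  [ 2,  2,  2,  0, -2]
λ = -4: alg = 5, geom = 4

Step 1 — factor the characteristic polynomial to read off the algebraic multiplicities:
  χ_A(x) = (x + 4)^5

Step 2 — compute geometric multiplicities via the rank-nullity identity g(λ) = n − rank(A − λI):
  rank(A − (-4)·I) = 1, so dim ker(A − (-4)·I) = n − 1 = 4

Summary:
  λ = -4: algebraic multiplicity = 5, geometric multiplicity = 4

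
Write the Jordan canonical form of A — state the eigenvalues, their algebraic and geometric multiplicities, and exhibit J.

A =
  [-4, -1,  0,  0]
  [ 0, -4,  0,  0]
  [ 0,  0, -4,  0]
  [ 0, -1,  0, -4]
J_2(-4) ⊕ J_1(-4) ⊕ J_1(-4)

The characteristic polynomial is
  det(x·I − A) = x^4 + 16*x^3 + 96*x^2 + 256*x + 256 = (x + 4)^4

Eigenvalues and multiplicities (the geometric multiplicity of λ is n − rank(A − λI), which equals the number of Jordan blocks for λ):
  λ = -4: algebraic multiplicity = 4, geometric multiplicity = 3

Determining the block sizes for each eigenvalue:
  λ = -4: 3 blocks summing to 4 forces exactly one block of size 2 and the rest size 1 → block sizes [2, 1, 1]

Assembling the blocks gives a Jordan form
J =
  [-4,  1,  0,  0]
  [ 0, -4,  0,  0]
  [ 0,  0, -4,  0]
  [ 0,  0,  0, -4]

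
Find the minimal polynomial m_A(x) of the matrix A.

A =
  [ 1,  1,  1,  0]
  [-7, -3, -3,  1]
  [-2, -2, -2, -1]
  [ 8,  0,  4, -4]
x^2 + 4*x + 4

The characteristic polynomial is χ_A(x) = (x + 2)^4, so the eigenvalues are known. The minimal polynomial is
  m_A(x) = Π_λ (x − λ)^{k_λ}
where k_λ is the size of the *largest* Jordan block for λ (equivalently, the smallest k with (A − λI)^k v = 0 for every generalised eigenvector v of λ).

  λ = -2: largest Jordan block has size 2, contributing (x + 2)^2

So m_A(x) = (x + 2)^2 = x^2 + 4*x + 4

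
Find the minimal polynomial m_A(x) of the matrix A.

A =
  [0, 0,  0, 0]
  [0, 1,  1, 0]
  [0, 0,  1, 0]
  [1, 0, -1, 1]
x^3 - 2*x^2 + x

The characteristic polynomial is χ_A(x) = x*(x - 1)^3, so the eigenvalues are known. The minimal polynomial is
  m_A(x) = Π_λ (x − λ)^{k_λ}
where k_λ is the size of the *largest* Jordan block for λ (equivalently, the smallest k with (A − λI)^k v = 0 for every generalised eigenvector v of λ).

  λ = 0: largest Jordan block has size 1, contributing (x − 0)
  λ = 1: largest Jordan block has size 2, contributing (x − 1)^2

So m_A(x) = x*(x - 1)^2 = x^3 - 2*x^2 + x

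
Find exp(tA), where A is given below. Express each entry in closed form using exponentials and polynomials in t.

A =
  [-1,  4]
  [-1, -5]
e^{tA} =
  [2*t*exp(-3*t) + exp(-3*t), 4*t*exp(-3*t)]
  [-t*exp(-3*t), -2*t*exp(-3*t) + exp(-3*t)]

Strategy: write A = P · J · P⁻¹ where J is a Jordan canonical form, so e^{tA} = P · e^{tJ} · P⁻¹, and e^{tJ} can be computed block-by-block.

A has Jordan form
J =
  [-3,  1]
  [ 0, -3]
(up to reordering of blocks).

Per-block formulas:
  For a 2×2 Jordan block J_2(-3): exp(t · J_2(-3)) = e^(-3t)·(I + t·N), where N is the 2×2 nilpotent shift.

After assembling e^{tJ} and conjugating by P, we get:

e^{tA} =
  [2*t*exp(-3*t) + exp(-3*t), 4*t*exp(-3*t)]
  [-t*exp(-3*t), -2*t*exp(-3*t) + exp(-3*t)]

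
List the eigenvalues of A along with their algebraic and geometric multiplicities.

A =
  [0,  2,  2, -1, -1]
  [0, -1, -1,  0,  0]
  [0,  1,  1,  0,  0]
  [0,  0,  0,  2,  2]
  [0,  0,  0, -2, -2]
λ = 0: alg = 5, geom = 3

Step 1 — factor the characteristic polynomial to read off the algebraic multiplicities:
  χ_A(x) = x^5

Step 2 — compute geometric multiplicities via the rank-nullity identity g(λ) = n − rank(A − λI):
  rank(A − (0)·I) = 2, so dim ker(A − (0)·I) = n − 2 = 3

Summary:
  λ = 0: algebraic multiplicity = 5, geometric multiplicity = 3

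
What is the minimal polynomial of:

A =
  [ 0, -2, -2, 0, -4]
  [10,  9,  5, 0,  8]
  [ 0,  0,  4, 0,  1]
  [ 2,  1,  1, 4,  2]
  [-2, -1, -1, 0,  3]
x^3 - 12*x^2 + 48*x - 64

The characteristic polynomial is χ_A(x) = (x - 4)^5, so the eigenvalues are known. The minimal polynomial is
  m_A(x) = Π_λ (x − λ)^{k_λ}
where k_λ is the size of the *largest* Jordan block for λ (equivalently, the smallest k with (A − λI)^k v = 0 for every generalised eigenvector v of λ).

  λ = 4: largest Jordan block has size 3, contributing (x − 4)^3

So m_A(x) = (x - 4)^3 = x^3 - 12*x^2 + 48*x - 64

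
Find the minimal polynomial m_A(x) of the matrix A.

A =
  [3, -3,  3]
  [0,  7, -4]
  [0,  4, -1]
x^2 - 6*x + 9

The characteristic polynomial is χ_A(x) = (x - 3)^3, so the eigenvalues are known. The minimal polynomial is
  m_A(x) = Π_λ (x − λ)^{k_λ}
where k_λ is the size of the *largest* Jordan block for λ (equivalently, the smallest k with (A − λI)^k v = 0 for every generalised eigenvector v of λ).

  λ = 3: largest Jordan block has size 2, contributing (x − 3)^2

So m_A(x) = (x - 3)^2 = x^2 - 6*x + 9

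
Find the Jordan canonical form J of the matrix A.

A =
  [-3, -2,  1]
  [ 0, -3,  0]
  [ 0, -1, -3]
J_3(-3)

The characteristic polynomial is
  det(x·I − A) = x^3 + 9*x^2 + 27*x + 27 = (x + 3)^3

Eigenvalues and multiplicities (the geometric multiplicity of λ is n − rank(A − λI), which equals the number of Jordan blocks for λ):
  λ = -3: algebraic multiplicity = 3, geometric multiplicity = 1

Determining the block sizes for each eigenvalue:
  λ = -3: one block (gm = 1), so the single block has size am = 3 → block sizes [3]

Assembling the blocks gives a Jordan form
J =
  [-3,  1,  0]
  [ 0, -3,  1]
  [ 0,  0, -3]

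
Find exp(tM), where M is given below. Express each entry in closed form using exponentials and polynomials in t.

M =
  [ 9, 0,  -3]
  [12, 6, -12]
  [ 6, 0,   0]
e^{tM} =
  [2*exp(6*t) - exp(3*t), 0, -exp(6*t) + exp(3*t)]
  [4*exp(6*t) - 4*exp(3*t), exp(6*t), -4*exp(6*t) + 4*exp(3*t)]
  [2*exp(6*t) - 2*exp(3*t), 0, -exp(6*t) + 2*exp(3*t)]

Strategy: write M = P · J · P⁻¹ where J is a Jordan canonical form, so e^{tM} = P · e^{tJ} · P⁻¹, and e^{tJ} can be computed block-by-block.

M has Jordan form
J =
  [3, 0, 0]
  [0, 6, 0]
  [0, 0, 6]
(up to reordering of blocks).

Per-block formulas:
  For a 1×1 block at λ = 3: exp(t · [3]) = [e^(3t)].
  For a 1×1 block at λ = 6: exp(t · [6]) = [e^(6t)].

After assembling e^{tJ} and conjugating by P, we get:

e^{tM} =
  [2*exp(6*t) - exp(3*t), 0, -exp(6*t) + exp(3*t)]
  [4*exp(6*t) - 4*exp(3*t), exp(6*t), -4*exp(6*t) + 4*exp(3*t)]
  [2*exp(6*t) - 2*exp(3*t), 0, -exp(6*t) + 2*exp(3*t)]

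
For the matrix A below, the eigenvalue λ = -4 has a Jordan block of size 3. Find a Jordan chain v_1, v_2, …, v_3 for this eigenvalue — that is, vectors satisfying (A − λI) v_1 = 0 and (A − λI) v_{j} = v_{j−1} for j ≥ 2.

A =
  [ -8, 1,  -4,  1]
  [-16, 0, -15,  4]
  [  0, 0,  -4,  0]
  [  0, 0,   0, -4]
A Jordan chain for λ = -4 of length 3:
v_1 = (1, 4, 0, 0)ᵀ
v_2 = (-4, -15, 0, 0)ᵀ
v_3 = (0, 0, 1, 0)ᵀ

Let N = A − (-4)·I. We want v_3 with N^3 v_3 = 0 but N^2 v_3 ≠ 0; then v_{j-1} := N · v_j for j = 3, …, 2.

Pick v_3 = (0, 0, 1, 0)ᵀ.
Then v_2 = N · v_3 = (-4, -15, 0, 0)ᵀ.
Then v_1 = N · v_2 = (1, 4, 0, 0)ᵀ.

Sanity check: (A − (-4)·I) v_1 = (0, 0, 0, 0)ᵀ = 0. ✓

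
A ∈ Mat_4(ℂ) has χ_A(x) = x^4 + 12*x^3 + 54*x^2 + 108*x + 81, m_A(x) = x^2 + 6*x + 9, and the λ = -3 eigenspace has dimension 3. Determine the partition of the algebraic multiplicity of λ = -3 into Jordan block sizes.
Block sizes for λ = -3: [2, 1, 1]

Step 1 — from the characteristic polynomial, algebraic multiplicity of λ = -3 is 4. From dim ker(A − (-3)·I) = 3, there are exactly 3 Jordan blocks for λ = -3.
Step 2 — from the minimal polynomial, the factor (x + 3)^2 tells us the largest block for λ = -3 has size 2.
Step 3 — with total size 4, 3 blocks, and largest block 2, the block sizes (in nonincreasing order) are [2, 1, 1].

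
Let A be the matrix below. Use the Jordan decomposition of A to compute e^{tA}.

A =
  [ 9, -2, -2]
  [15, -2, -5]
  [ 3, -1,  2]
e^{tA} =
  [6*t*exp(3*t) + exp(3*t), -2*t*exp(3*t), -2*t*exp(3*t)]
  [15*t*exp(3*t), -5*t*exp(3*t) + exp(3*t), -5*t*exp(3*t)]
  [3*t*exp(3*t), -t*exp(3*t), -t*exp(3*t) + exp(3*t)]

Strategy: write A = P · J · P⁻¹ where J is a Jordan canonical form, so e^{tA} = P · e^{tJ} · P⁻¹, and e^{tJ} can be computed block-by-block.

A has Jordan form
J =
  [3, 1, 0]
  [0, 3, 0]
  [0, 0, 3]
(up to reordering of blocks).

Per-block formulas:
  For a 2×2 Jordan block J_2(3): exp(t · J_2(3)) = e^(3t)·(I + t·N), where N is the 2×2 nilpotent shift.
  For a 1×1 block at λ = 3: exp(t · [3]) = [e^(3t)].

After assembling e^{tJ} and conjugating by P, we get:

e^{tA} =
  [6*t*exp(3*t) + exp(3*t), -2*t*exp(3*t), -2*t*exp(3*t)]
  [15*t*exp(3*t), -5*t*exp(3*t) + exp(3*t), -5*t*exp(3*t)]
  [3*t*exp(3*t), -t*exp(3*t), -t*exp(3*t) + exp(3*t)]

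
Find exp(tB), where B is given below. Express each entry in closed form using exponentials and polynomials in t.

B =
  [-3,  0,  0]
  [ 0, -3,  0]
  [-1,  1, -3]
e^{tB} =
  [exp(-3*t), 0, 0]
  [0, exp(-3*t), 0]
  [-t*exp(-3*t), t*exp(-3*t), exp(-3*t)]

Strategy: write B = P · J · P⁻¹ where J is a Jordan canonical form, so e^{tB} = P · e^{tJ} · P⁻¹, and e^{tJ} can be computed block-by-block.

B has Jordan form
J =
  [-3,  1,  0]
  [ 0, -3,  0]
  [ 0,  0, -3]
(up to reordering of blocks).

Per-block formulas:
  For a 2×2 Jordan block J_2(-3): exp(t · J_2(-3)) = e^(-3t)·(I + t·N), where N is the 2×2 nilpotent shift.
  For a 1×1 block at λ = -3: exp(t · [-3]) = [e^(-3t)].

After assembling e^{tJ} and conjugating by P, we get:

e^{tB} =
  [exp(-3*t), 0, 0]
  [0, exp(-3*t), 0]
  [-t*exp(-3*t), t*exp(-3*t), exp(-3*t)]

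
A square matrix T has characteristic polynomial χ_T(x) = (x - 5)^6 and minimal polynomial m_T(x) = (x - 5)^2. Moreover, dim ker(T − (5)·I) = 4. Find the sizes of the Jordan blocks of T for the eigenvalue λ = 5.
Block sizes for λ = 5: [2, 2, 1, 1]

Step 1 — from the characteristic polynomial, algebraic multiplicity of λ = 5 is 6. From dim ker(T − (5)·I) = 4, there are exactly 4 Jordan blocks for λ = 5.
Step 2 — from the minimal polynomial, the factor (x − 5)^2 tells us the largest block for λ = 5 has size 2.
Step 3 — with total size 6, 4 blocks, and largest block 2, the block sizes (in nonincreasing order) are [2, 2, 1, 1].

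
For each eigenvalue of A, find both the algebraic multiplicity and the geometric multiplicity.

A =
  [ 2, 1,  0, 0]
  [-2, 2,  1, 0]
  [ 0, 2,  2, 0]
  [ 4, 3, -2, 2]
λ = 2: alg = 4, geom = 2

Step 1 — factor the characteristic polynomial to read off the algebraic multiplicities:
  χ_A(x) = (x - 2)^4

Step 2 — compute geometric multiplicities via the rank-nullity identity g(λ) = n − rank(A − λI):
  rank(A − (2)·I) = 2, so dim ker(A − (2)·I) = n − 2 = 2

Summary:
  λ = 2: algebraic multiplicity = 4, geometric multiplicity = 2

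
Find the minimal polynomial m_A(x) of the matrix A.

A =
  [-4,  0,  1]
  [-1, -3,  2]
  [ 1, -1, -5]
x^3 + 12*x^2 + 48*x + 64

The characteristic polynomial is χ_A(x) = (x + 4)^3, so the eigenvalues are known. The minimal polynomial is
  m_A(x) = Π_λ (x − λ)^{k_λ}
where k_λ is the size of the *largest* Jordan block for λ (equivalently, the smallest k with (A − λI)^k v = 0 for every generalised eigenvector v of λ).

  λ = -4: largest Jordan block has size 3, contributing (x + 4)^3

So m_A(x) = (x + 4)^3 = x^3 + 12*x^2 + 48*x + 64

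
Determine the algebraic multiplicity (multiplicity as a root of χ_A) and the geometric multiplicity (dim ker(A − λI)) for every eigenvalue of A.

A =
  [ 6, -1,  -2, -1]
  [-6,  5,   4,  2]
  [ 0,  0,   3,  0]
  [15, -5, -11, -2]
λ = 3: alg = 4, geom = 2

Step 1 — factor the characteristic polynomial to read off the algebraic multiplicities:
  χ_A(x) = (x - 3)^4

Step 2 — compute geometric multiplicities via the rank-nullity identity g(λ) = n − rank(A − λI):
  rank(A − (3)·I) = 2, so dim ker(A − (3)·I) = n − 2 = 2

Summary:
  λ = 3: algebraic multiplicity = 4, geometric multiplicity = 2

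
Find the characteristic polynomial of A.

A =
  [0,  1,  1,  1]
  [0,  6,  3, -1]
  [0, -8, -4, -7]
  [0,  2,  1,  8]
x^4 - 10*x^3 + 25*x^2

Expanding det(x·I − A) (e.g. by cofactor expansion or by noting that A is similar to its Jordan form J, which has the same characteristic polynomial as A) gives
  χ_A(x) = x^4 - 10*x^3 + 25*x^2
which factors as x^2*(x - 5)^2. The eigenvalues (with algebraic multiplicities) are λ = 0 with multiplicity 2, λ = 5 with multiplicity 2.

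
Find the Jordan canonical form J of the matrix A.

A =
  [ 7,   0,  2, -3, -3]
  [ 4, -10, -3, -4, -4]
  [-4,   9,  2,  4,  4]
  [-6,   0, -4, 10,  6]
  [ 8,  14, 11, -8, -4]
J_3(-1) ⊕ J_1(4) ⊕ J_1(4)

The characteristic polynomial is
  det(x·I − A) = x^5 - 5*x^4 - 5*x^3 + 25*x^2 + 40*x + 16 = (x - 4)^2*(x + 1)^3

Eigenvalues and multiplicities (the geometric multiplicity of λ is n − rank(A − λI), which equals the number of Jordan blocks for λ):
  λ = -1: algebraic multiplicity = 3, geometric multiplicity = 1
  λ = 4: algebraic multiplicity = 2, geometric multiplicity = 2

Determining the block sizes for each eigenvalue:
  λ = -1: one block (gm = 1), so the single block has size am = 3 → block sizes [3]
  λ = 4: gm = am = 2, so every block has size 1 → block sizes [1, 1]

Assembling the blocks gives a Jordan form
J =
  [-1,  1,  0, 0, 0]
  [ 0, -1,  1, 0, 0]
  [ 0,  0, -1, 0, 0]
  [ 0,  0,  0, 4, 0]
  [ 0,  0,  0, 0, 4]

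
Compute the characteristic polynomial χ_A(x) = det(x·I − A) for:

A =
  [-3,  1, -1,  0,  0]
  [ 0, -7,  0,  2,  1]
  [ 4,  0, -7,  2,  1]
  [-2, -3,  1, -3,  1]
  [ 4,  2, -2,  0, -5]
x^5 + 25*x^4 + 250*x^3 + 1250*x^2 + 3125*x + 3125

Expanding det(x·I − A) (e.g. by cofactor expansion or by noting that A is similar to its Jordan form J, which has the same characteristic polynomial as A) gives
  χ_A(x) = x^5 + 25*x^4 + 250*x^3 + 1250*x^2 + 3125*x + 3125
which factors as (x + 5)^5. The eigenvalues (with algebraic multiplicities) are λ = -5 with multiplicity 5.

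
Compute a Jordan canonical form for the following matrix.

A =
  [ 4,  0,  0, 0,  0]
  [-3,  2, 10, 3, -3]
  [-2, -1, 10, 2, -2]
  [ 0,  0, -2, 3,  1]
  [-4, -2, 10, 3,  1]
J_3(4) ⊕ J_2(4)

The characteristic polynomial is
  det(x·I − A) = x^5 - 20*x^4 + 160*x^3 - 640*x^2 + 1280*x - 1024 = (x - 4)^5

Eigenvalues and multiplicities (the geometric multiplicity of λ is n − rank(A − λI), which equals the number of Jordan blocks for λ):
  λ = 4: algebraic multiplicity = 5, geometric multiplicity = 2

Determining the block sizes for each eigenvalue:
  λ = 4: with am = 5 and gm = 2, the partition is not yet determined (e.g. several partitions of 5 into 2 parts exist). Let N = A − (4)·I. Computing rank(N^1) = 3, rank(N^2) = 1, rank(N^3) = 0; the number of blocks of size ≥ j is rank(N^{j−1}) − rank(N^j), giving [2, 2, 1]. So we have 1 block(s) of size 3, 1 block(s) of size 2 → block sizes [3, 2]

Assembling the blocks gives a Jordan form
J =
  [4, 1, 0, 0, 0]
  [0, 4, 1, 0, 0]
  [0, 0, 4, 0, 0]
  [0, 0, 0, 4, 1]
  [0, 0, 0, 0, 4]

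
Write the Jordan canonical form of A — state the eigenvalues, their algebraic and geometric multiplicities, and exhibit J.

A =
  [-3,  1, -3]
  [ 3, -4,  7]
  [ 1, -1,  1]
J_3(-2)

The characteristic polynomial is
  det(x·I − A) = x^3 + 6*x^2 + 12*x + 8 = (x + 2)^3

Eigenvalues and multiplicities (the geometric multiplicity of λ is n − rank(A − λI), which equals the number of Jordan blocks for λ):
  λ = -2: algebraic multiplicity = 3, geometric multiplicity = 1

Determining the block sizes for each eigenvalue:
  λ = -2: one block (gm = 1), so the single block has size am = 3 → block sizes [3]

Assembling the blocks gives a Jordan form
J =
  [-2,  1,  0]
  [ 0, -2,  1]
  [ 0,  0, -2]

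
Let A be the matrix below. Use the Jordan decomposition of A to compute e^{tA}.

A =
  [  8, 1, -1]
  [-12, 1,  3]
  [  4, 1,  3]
e^{tA} =
  [4*t*exp(4*t) + exp(4*t), t*exp(4*t), -t*exp(4*t)]
  [-12*t*exp(4*t), -3*t*exp(4*t) + exp(4*t), 3*t*exp(4*t)]
  [4*t*exp(4*t), t*exp(4*t), -t*exp(4*t) + exp(4*t)]

Strategy: write A = P · J · P⁻¹ where J is a Jordan canonical form, so e^{tA} = P · e^{tJ} · P⁻¹, and e^{tJ} can be computed block-by-block.

A has Jordan form
J =
  [4, 1, 0]
  [0, 4, 0]
  [0, 0, 4]
(up to reordering of blocks).

Per-block formulas:
  For a 2×2 Jordan block J_2(4): exp(t · J_2(4)) = e^(4t)·(I + t·N), where N is the 2×2 nilpotent shift.
  For a 1×1 block at λ = 4: exp(t · [4]) = [e^(4t)].

After assembling e^{tJ} and conjugating by P, we get:

e^{tA} =
  [4*t*exp(4*t) + exp(4*t), t*exp(4*t), -t*exp(4*t)]
  [-12*t*exp(4*t), -3*t*exp(4*t) + exp(4*t), 3*t*exp(4*t)]
  [4*t*exp(4*t), t*exp(4*t), -t*exp(4*t) + exp(4*t)]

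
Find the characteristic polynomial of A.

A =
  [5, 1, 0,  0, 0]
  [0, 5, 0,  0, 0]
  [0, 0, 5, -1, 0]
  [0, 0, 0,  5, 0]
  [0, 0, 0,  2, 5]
x^5 - 25*x^4 + 250*x^3 - 1250*x^2 + 3125*x - 3125

Expanding det(x·I − A) (e.g. by cofactor expansion or by noting that A is similar to its Jordan form J, which has the same characteristic polynomial as A) gives
  χ_A(x) = x^5 - 25*x^4 + 250*x^3 - 1250*x^2 + 3125*x - 3125
which factors as (x - 5)^5. The eigenvalues (with algebraic multiplicities) are λ = 5 with multiplicity 5.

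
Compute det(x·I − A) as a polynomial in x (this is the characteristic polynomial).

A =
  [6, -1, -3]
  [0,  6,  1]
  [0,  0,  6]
x^3 - 18*x^2 + 108*x - 216

Expanding det(x·I − A) (e.g. by cofactor expansion or by noting that A is similar to its Jordan form J, which has the same characteristic polynomial as A) gives
  χ_A(x) = x^3 - 18*x^2 + 108*x - 216
which factors as (x - 6)^3. The eigenvalues (with algebraic multiplicities) are λ = 6 with multiplicity 3.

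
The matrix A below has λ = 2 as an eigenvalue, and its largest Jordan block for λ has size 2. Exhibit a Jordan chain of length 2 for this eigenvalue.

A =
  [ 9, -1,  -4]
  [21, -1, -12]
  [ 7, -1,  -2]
A Jordan chain for λ = 2 of length 2:
v_1 = (7, 21, 7)ᵀ
v_2 = (1, 0, 0)ᵀ

Let N = A − (2)·I. We want v_2 with N^2 v_2 = 0 but N^1 v_2 ≠ 0; then v_{j-1} := N · v_j for j = 2, …, 2.

Pick v_2 = (1, 0, 0)ᵀ.
Then v_1 = N · v_2 = (7, 21, 7)ᵀ.

Sanity check: (A − (2)·I) v_1 = (0, 0, 0)ᵀ = 0. ✓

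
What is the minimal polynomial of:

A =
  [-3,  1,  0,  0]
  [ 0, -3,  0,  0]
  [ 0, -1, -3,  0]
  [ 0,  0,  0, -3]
x^2 + 6*x + 9

The characteristic polynomial is χ_A(x) = (x + 3)^4, so the eigenvalues are known. The minimal polynomial is
  m_A(x) = Π_λ (x − λ)^{k_λ}
where k_λ is the size of the *largest* Jordan block for λ (equivalently, the smallest k with (A − λI)^k v = 0 for every generalised eigenvector v of λ).

  λ = -3: largest Jordan block has size 2, contributing (x + 3)^2

So m_A(x) = (x + 3)^2 = x^2 + 6*x + 9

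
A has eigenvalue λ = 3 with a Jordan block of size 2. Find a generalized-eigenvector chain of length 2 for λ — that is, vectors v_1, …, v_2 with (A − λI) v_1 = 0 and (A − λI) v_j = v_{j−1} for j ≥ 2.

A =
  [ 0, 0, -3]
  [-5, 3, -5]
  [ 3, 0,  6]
A Jordan chain for λ = 3 of length 2:
v_1 = (-3, -5, 3)ᵀ
v_2 = (1, 0, 0)ᵀ

Let N = A − (3)·I. We want v_2 with N^2 v_2 = 0 but N^1 v_2 ≠ 0; then v_{j-1} := N · v_j for j = 2, …, 2.

Pick v_2 = (1, 0, 0)ᵀ.
Then v_1 = N · v_2 = (-3, -5, 3)ᵀ.

Sanity check: (A − (3)·I) v_1 = (0, 0, 0)ᵀ = 0. ✓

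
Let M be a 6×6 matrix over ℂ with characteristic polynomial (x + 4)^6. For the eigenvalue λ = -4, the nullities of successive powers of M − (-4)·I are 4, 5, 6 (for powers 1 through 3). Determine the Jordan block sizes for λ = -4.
Block sizes for λ = -4: [3, 1, 1, 1]

From the dimensions of kernels of powers, the number of Jordan blocks of size at least j is d_j − d_{j−1} where d_j = dim ker(N^j) (with d_0 = 0). Computing the differences gives [4, 1, 1].
The number of blocks of size exactly k is (#blocks of size ≥ k) − (#blocks of size ≥ k + 1), so the partition is: 3 block(s) of size 1, 1 block(s) of size 3.
In nonincreasing order the block sizes are [3, 1, 1, 1].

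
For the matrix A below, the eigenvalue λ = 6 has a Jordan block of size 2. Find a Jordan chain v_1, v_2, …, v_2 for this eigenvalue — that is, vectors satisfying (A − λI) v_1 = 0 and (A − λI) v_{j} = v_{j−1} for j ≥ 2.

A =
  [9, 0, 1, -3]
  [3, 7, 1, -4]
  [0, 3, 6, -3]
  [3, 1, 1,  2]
A Jordan chain for λ = 6 of length 2:
v_1 = (3, 3, 0, 3)ᵀ
v_2 = (1, 0, 0, 0)ᵀ

Let N = A − (6)·I. We want v_2 with N^2 v_2 = 0 but N^1 v_2 ≠ 0; then v_{j-1} := N · v_j for j = 2, …, 2.

Pick v_2 = (1, 0, 0, 0)ᵀ.
Then v_1 = N · v_2 = (3, 3, 0, 3)ᵀ.

Sanity check: (A − (6)·I) v_1 = (0, 0, 0, 0)ᵀ = 0. ✓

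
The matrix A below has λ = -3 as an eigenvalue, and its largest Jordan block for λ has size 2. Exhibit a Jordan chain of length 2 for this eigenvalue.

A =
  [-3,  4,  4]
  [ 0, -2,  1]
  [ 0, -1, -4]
A Jordan chain for λ = -3 of length 2:
v_1 = (4, 1, -1)ᵀ
v_2 = (0, 1, 0)ᵀ

Let N = A − (-3)·I. We want v_2 with N^2 v_2 = 0 but N^1 v_2 ≠ 0; then v_{j-1} := N · v_j for j = 2, …, 2.

Pick v_2 = (0, 1, 0)ᵀ.
Then v_1 = N · v_2 = (4, 1, -1)ᵀ.

Sanity check: (A − (-3)·I) v_1 = (0, 0, 0)ᵀ = 0. ✓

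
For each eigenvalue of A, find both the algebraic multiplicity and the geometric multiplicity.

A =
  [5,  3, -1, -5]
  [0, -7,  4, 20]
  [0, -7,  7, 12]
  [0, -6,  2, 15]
λ = 5: alg = 4, geom = 2

Step 1 — factor the characteristic polynomial to read off the algebraic multiplicities:
  χ_A(x) = (x - 5)^4

Step 2 — compute geometric multiplicities via the rank-nullity identity g(λ) = n − rank(A − λI):
  rank(A − (5)·I) = 2, so dim ker(A − (5)·I) = n − 2 = 2

Summary:
  λ = 5: algebraic multiplicity = 4, geometric multiplicity = 2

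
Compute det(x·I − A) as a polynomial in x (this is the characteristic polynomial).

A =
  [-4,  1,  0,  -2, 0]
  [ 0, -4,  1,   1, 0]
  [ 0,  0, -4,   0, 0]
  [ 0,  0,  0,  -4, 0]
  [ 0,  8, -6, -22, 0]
x^5 + 16*x^4 + 96*x^3 + 256*x^2 + 256*x

Expanding det(x·I − A) (e.g. by cofactor expansion or by noting that A is similar to its Jordan form J, which has the same characteristic polynomial as A) gives
  χ_A(x) = x^5 + 16*x^4 + 96*x^3 + 256*x^2 + 256*x
which factors as x*(x + 4)^4. The eigenvalues (with algebraic multiplicities) are λ = -4 with multiplicity 4, λ = 0 with multiplicity 1.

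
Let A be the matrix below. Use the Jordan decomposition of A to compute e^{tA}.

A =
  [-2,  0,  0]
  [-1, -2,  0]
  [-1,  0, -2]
e^{tA} =
  [exp(-2*t), 0, 0]
  [-t*exp(-2*t), exp(-2*t), 0]
  [-t*exp(-2*t), 0, exp(-2*t)]

Strategy: write A = P · J · P⁻¹ where J is a Jordan canonical form, so e^{tA} = P · e^{tJ} · P⁻¹, and e^{tJ} can be computed block-by-block.

A has Jordan form
J =
  [-2,  1,  0]
  [ 0, -2,  0]
  [ 0,  0, -2]
(up to reordering of blocks).

Per-block formulas:
  For a 2×2 Jordan block J_2(-2): exp(t · J_2(-2)) = e^(-2t)·(I + t·N), where N is the 2×2 nilpotent shift.
  For a 1×1 block at λ = -2: exp(t · [-2]) = [e^(-2t)].

After assembling e^{tJ} and conjugating by P, we get:

e^{tA} =
  [exp(-2*t), 0, 0]
  [-t*exp(-2*t), exp(-2*t), 0]
  [-t*exp(-2*t), 0, exp(-2*t)]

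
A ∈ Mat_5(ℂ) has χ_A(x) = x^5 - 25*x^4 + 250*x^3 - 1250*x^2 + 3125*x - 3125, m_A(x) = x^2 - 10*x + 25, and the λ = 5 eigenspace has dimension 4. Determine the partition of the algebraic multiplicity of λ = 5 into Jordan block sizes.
Block sizes for λ = 5: [2, 1, 1, 1]

Step 1 — from the characteristic polynomial, algebraic multiplicity of λ = 5 is 5. From dim ker(A − (5)·I) = 4, there are exactly 4 Jordan blocks for λ = 5.
Step 2 — from the minimal polynomial, the factor (x − 5)^2 tells us the largest block for λ = 5 has size 2.
Step 3 — with total size 5, 4 blocks, and largest block 2, the block sizes (in nonincreasing order) are [2, 1, 1, 1].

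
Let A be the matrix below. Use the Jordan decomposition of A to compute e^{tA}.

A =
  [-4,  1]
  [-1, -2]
e^{tA} =
  [-t*exp(-3*t) + exp(-3*t), t*exp(-3*t)]
  [-t*exp(-3*t), t*exp(-3*t) + exp(-3*t)]

Strategy: write A = P · J · P⁻¹ where J is a Jordan canonical form, so e^{tA} = P · e^{tJ} · P⁻¹, and e^{tJ} can be computed block-by-block.

A has Jordan form
J =
  [-3,  1]
  [ 0, -3]
(up to reordering of blocks).

Per-block formulas:
  For a 2×2 Jordan block J_2(-3): exp(t · J_2(-3)) = e^(-3t)·(I + t·N), where N is the 2×2 nilpotent shift.

After assembling e^{tJ} and conjugating by P, we get:

e^{tA} =
  [-t*exp(-3*t) + exp(-3*t), t*exp(-3*t)]
  [-t*exp(-3*t), t*exp(-3*t) + exp(-3*t)]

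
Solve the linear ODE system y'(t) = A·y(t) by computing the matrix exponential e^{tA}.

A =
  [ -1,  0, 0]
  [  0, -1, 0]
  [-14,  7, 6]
e^{tA} =
  [exp(-t), 0, 0]
  [0, exp(-t), 0]
  [-2*exp(6*t) + 2*exp(-t), exp(6*t) - exp(-t), exp(6*t)]

Strategy: write A = P · J · P⁻¹ where J is a Jordan canonical form, so e^{tA} = P · e^{tJ} · P⁻¹, and e^{tJ} can be computed block-by-block.

A has Jordan form
J =
  [-1,  0, 0]
  [ 0, -1, 0]
  [ 0,  0, 6]
(up to reordering of blocks).

Per-block formulas:
  For a 1×1 block at λ = -1: exp(t · [-1]) = [e^(-1t)].
  For a 1×1 block at λ = 6: exp(t · [6]) = [e^(6t)].

After assembling e^{tJ} and conjugating by P, we get:

e^{tA} =
  [exp(-t), 0, 0]
  [0, exp(-t), 0]
  [-2*exp(6*t) + 2*exp(-t), exp(6*t) - exp(-t), exp(6*t)]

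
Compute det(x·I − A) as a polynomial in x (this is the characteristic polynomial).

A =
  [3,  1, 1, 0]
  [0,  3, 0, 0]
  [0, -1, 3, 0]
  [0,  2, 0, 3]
x^4 - 12*x^3 + 54*x^2 - 108*x + 81

Expanding det(x·I − A) (e.g. by cofactor expansion or by noting that A is similar to its Jordan form J, which has the same characteristic polynomial as A) gives
  χ_A(x) = x^4 - 12*x^3 + 54*x^2 - 108*x + 81
which factors as (x - 3)^4. The eigenvalues (with algebraic multiplicities) are λ = 3 with multiplicity 4.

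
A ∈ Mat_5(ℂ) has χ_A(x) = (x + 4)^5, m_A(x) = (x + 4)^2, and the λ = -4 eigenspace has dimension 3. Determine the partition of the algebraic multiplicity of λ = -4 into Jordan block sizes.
Block sizes for λ = -4: [2, 2, 1]

Step 1 — from the characteristic polynomial, algebraic multiplicity of λ = -4 is 5. From dim ker(A − (-4)·I) = 3, there are exactly 3 Jordan blocks for λ = -4.
Step 2 — from the minimal polynomial, the factor (x + 4)^2 tells us the largest block for λ = -4 has size 2.
Step 3 — with total size 5, 3 blocks, and largest block 2, the block sizes (in nonincreasing order) are [2, 2, 1].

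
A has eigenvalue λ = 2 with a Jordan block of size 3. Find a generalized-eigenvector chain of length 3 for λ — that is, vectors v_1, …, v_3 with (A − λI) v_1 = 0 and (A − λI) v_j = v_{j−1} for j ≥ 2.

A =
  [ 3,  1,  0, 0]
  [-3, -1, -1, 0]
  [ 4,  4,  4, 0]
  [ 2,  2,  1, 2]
A Jordan chain for λ = 2 of length 3:
v_1 = (-2, 2, 0, 0)ᵀ
v_2 = (1, -3, 4, 2)ᵀ
v_3 = (1, 0, 0, 0)ᵀ

Let N = A − (2)·I. We want v_3 with N^3 v_3 = 0 but N^2 v_3 ≠ 0; then v_{j-1} := N · v_j for j = 3, …, 2.

Pick v_3 = (1, 0, 0, 0)ᵀ.
Then v_2 = N · v_3 = (1, -3, 4, 2)ᵀ.
Then v_1 = N · v_2 = (-2, 2, 0, 0)ᵀ.

Sanity check: (A − (2)·I) v_1 = (0, 0, 0, 0)ᵀ = 0. ✓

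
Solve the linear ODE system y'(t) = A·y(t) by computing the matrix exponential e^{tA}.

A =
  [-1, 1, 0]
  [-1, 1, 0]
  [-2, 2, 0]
e^{tA} =
  [1 - t, t, 0]
  [-t, t + 1, 0]
  [-2*t, 2*t, 1]

Strategy: write A = P · J · P⁻¹ where J is a Jordan canonical form, so e^{tA} = P · e^{tJ} · P⁻¹, and e^{tJ} can be computed block-by-block.

A has Jordan form
J =
  [0, 1, 0]
  [0, 0, 0]
  [0, 0, 0]
(up to reordering of blocks).

Per-block formulas:
  For a 2×2 Jordan block J_2(0): exp(t · J_2(0)) = e^(0t)·(I + t·N), where N is the 2×2 nilpotent shift.
  For a 1×1 block at λ = 0: exp(t · [0]) = [e^(0t)].

After assembling e^{tJ} and conjugating by P, we get:

e^{tA} =
  [1 - t, t, 0]
  [-t, t + 1, 0]
  [-2*t, 2*t, 1]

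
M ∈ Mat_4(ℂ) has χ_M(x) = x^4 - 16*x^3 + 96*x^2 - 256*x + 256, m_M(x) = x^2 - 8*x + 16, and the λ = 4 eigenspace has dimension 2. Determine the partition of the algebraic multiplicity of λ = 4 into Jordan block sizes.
Block sizes for λ = 4: [2, 2]

Step 1 — from the characteristic polynomial, algebraic multiplicity of λ = 4 is 4. From dim ker(M − (4)·I) = 2, there are exactly 2 Jordan blocks for λ = 4.
Step 2 — from the minimal polynomial, the factor (x − 4)^2 tells us the largest block for λ = 4 has size 2.
Step 3 — with total size 4, 2 blocks, and largest block 2, the block sizes (in nonincreasing order) are [2, 2].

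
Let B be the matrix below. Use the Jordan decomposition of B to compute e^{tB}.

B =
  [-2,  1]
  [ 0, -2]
e^{tB} =
  [exp(-2*t), t*exp(-2*t)]
  [0, exp(-2*t)]

Strategy: write B = P · J · P⁻¹ where J is a Jordan canonical form, so e^{tB} = P · e^{tJ} · P⁻¹, and e^{tJ} can be computed block-by-block.

B has Jordan form
J =
  [-2,  1]
  [ 0, -2]
(up to reordering of blocks).

Per-block formulas:
  For a 2×2 Jordan block J_2(-2): exp(t · J_2(-2)) = e^(-2t)·(I + t·N), where N is the 2×2 nilpotent shift.

After assembling e^{tJ} and conjugating by P, we get:

e^{tB} =
  [exp(-2*t), t*exp(-2*t)]
  [0, exp(-2*t)]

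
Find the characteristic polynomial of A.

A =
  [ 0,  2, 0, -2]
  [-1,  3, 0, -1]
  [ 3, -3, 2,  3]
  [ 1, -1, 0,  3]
x^4 - 8*x^3 + 24*x^2 - 32*x + 16

Expanding det(x·I − A) (e.g. by cofactor expansion or by noting that A is similar to its Jordan form J, which has the same characteristic polynomial as A) gives
  χ_A(x) = x^4 - 8*x^3 + 24*x^2 - 32*x + 16
which factors as (x - 2)^4. The eigenvalues (with algebraic multiplicities) are λ = 2 with multiplicity 4.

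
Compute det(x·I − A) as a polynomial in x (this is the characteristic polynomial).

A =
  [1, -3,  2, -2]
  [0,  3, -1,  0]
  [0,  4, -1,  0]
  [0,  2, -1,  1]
x^4 - 4*x^3 + 6*x^2 - 4*x + 1

Expanding det(x·I − A) (e.g. by cofactor expansion or by noting that A is similar to its Jordan form J, which has the same characteristic polynomial as A) gives
  χ_A(x) = x^4 - 4*x^3 + 6*x^2 - 4*x + 1
which factors as (x - 1)^4. The eigenvalues (with algebraic multiplicities) are λ = 1 with multiplicity 4.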